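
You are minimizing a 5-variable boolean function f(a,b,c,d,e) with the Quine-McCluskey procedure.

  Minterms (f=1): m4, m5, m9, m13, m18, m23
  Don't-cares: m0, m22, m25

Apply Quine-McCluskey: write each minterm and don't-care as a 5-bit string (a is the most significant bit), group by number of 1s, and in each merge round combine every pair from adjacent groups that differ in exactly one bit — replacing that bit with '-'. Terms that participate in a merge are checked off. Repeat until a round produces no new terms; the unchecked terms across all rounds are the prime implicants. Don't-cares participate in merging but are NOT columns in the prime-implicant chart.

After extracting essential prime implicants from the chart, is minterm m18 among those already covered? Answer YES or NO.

[col 0] 00000*, 00100*, 00101*, 01001*, 01101*, 10010*, 10110*, 10111*, 11001*
[col 1] -1001, 0-101, 00-00, 0010-, 01-01, 10-10, 1011-
Prime implicants: -1001, 0-101, 00-00, 0010-, 01-01, 10-10, 1011-
PI chart (minterm → PIs covering it):
  4 | 00-00,0010-
  5 | 0-101,0010-
  9 | -1001,01-01
  13 | 0-101,01-01
  18 | 10-10  (sole → essential)
  23 | 1011-  (sole → essential)
Essential prime implicants: 10-10, 1011-

YES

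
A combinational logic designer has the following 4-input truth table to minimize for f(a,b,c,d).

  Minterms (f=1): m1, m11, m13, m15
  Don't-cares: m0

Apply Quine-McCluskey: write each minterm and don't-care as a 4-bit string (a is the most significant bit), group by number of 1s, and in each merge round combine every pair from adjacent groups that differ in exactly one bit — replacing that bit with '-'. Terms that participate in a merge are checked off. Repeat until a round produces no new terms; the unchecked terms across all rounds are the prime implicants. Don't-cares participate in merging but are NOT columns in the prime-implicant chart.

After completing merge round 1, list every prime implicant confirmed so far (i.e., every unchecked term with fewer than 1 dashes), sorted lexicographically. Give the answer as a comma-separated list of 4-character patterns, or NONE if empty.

NONE

size-2^0 implicants → 0000(✓)  0001(✓)  1011(✓)  1101(✓)  1111(✓)
size-2^1 implicants → 000-  1-11  11-1
Unchecked terms (primes): 000-, 1-11, 11-1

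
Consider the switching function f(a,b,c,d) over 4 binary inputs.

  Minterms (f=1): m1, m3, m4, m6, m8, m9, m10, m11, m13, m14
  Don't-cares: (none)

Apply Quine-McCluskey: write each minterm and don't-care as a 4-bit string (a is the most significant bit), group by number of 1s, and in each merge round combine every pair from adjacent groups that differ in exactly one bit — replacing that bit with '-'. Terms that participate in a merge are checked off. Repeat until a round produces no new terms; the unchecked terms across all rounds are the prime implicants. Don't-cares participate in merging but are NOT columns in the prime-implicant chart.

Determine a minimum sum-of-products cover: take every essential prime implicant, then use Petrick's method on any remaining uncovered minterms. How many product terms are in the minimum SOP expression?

Round 0: 0001✓ 0011✓ 0100✓ 0110✓ 1000✓ 1001✓ 1010✓ 1011✓ 1101✓ 1110✓
Round 1: -001✓ -011✓ -110 00-1✓ 01-0 1-01 1-10 10-0✓ 10-1✓ 100-✓ 101-✓
Round 2: -0-1 10--
PIs = {-0-1, -110, 01-0, 1-01, 1-10, 10--}
Coverage chart:
  m1: -0-1 ←essential
  m3: -0-1 ←essential
  m4: 01-0 ←essential
  m6: -110,01-0
  m8: 10-- ←essential
  m9: -0-1,1-01,10--
  m10: 1-10,10--
  m11: -0-1,10--
  m13: 1-01 ←essential
  m14: -110,1-10
Essential: -0-1, 01-0, 1-01, 10--
Petrick residual → -110
Min cover (5 terms): b'd + bcd' + a'bd' + ac'd + ab'

5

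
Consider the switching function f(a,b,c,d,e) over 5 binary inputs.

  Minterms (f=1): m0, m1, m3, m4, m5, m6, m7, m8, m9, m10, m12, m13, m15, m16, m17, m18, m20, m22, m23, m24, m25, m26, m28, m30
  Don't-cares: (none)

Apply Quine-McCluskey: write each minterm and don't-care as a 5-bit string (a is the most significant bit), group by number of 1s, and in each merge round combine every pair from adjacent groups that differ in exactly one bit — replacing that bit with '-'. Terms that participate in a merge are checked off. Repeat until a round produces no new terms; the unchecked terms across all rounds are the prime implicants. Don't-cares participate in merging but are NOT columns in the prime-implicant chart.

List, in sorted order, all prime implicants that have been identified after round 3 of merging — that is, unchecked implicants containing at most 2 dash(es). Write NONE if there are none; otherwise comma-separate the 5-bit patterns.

[col 0] 00000*, 00001*, 00011*, 00100*, 00101*, 00110*, 00111*, 01000*, 01001*, 01010*, 01100*, 01101*, 01111*, 10000*, 10001*, 10010*, 10100*, 10110*, 10111*, 11000*, 11001*, 11010*, 11100*, 11110*
[col 1] -0000*, -0001*, -0100*, -0110*, -0111*, -1000*, -1001*, -1010*, -1100*, 0-000*, 0-001*, 0-100*, 0-101*, 0-111*, 00-00*, 00-01*, 00-11*, 000-1*, 0000-*, 001-0*, 001-1*, 0010-*, 0011-*, 01-00*, 01-01*, 010-0*, 0100-*, 011-1*, 0110-*, 1-000*, 1-001*, 1-010*, 1-100*, 1-110*, 10-00*, 10-10*, 100-0*, 1000-*, 101-0*, 1011-*, 11-00*, 11-10*, 110-0*, 1100-*, 111-0*
[col 2] --000*, --001*, --100*, -0-00*, -000-*, -01-0, -011-, -1-00*, -10-0, -100-*, 0--00*, 0--01*, 0-00-*, 0-1-1, 0-10-*, 00--1, 00-0-*, 001--, 01-0-*, 1--00*, 1--10*, 1-0-0*, 1-00-*, 1-1-0*, 10--0*, 11--0*
[col 3] ---00, --00-, 0--0-, 1---0
Prime implicants: ---00, --00-, -01-0, -011-, -10-0, 0--0-, 0-1-1, 00--1, 001--, 1---0

-01-0, -011-, -10-0, 0-1-1, 00--1, 001--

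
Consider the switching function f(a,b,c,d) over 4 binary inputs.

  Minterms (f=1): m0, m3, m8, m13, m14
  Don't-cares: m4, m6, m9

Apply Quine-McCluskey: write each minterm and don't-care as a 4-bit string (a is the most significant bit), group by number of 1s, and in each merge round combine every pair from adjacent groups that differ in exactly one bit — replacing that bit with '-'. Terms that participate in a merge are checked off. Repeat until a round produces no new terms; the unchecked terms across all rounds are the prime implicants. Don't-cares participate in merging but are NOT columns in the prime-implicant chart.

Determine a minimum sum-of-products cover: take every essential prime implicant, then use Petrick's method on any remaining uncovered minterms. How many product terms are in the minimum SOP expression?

[col 0] 0000*, 0011, 0100*, 0110*, 1000*, 1001*, 1101*, 1110*
[col 1] -000, -110, 0-00, 01-0, 1-01, 100-
Prime implicants: -000, -110, 0-00, 0011, 01-0, 1-01, 100-
PI chart (minterm → PIs covering it):
  0 | -000,0-00
  3 | 0011  (sole → essential)
  8 | -000,100-
  13 | 1-01  (sole → essential)
  14 | -110  (sole → essential)
Essential prime implicants: -110, 0011, 1-01
Petrick residual → -000
Minimum SOP uses 4 PIs: b'c'd' + bcd' + a'b'cd + ac'd

4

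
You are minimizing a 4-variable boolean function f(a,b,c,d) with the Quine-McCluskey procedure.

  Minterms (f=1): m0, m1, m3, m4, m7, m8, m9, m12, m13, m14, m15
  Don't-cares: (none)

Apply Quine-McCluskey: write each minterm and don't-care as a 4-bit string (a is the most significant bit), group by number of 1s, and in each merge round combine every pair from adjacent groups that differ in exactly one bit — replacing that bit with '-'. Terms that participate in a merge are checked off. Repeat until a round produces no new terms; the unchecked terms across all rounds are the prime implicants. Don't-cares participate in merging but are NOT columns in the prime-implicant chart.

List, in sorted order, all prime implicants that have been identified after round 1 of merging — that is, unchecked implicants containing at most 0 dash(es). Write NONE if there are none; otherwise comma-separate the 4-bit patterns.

NONE

[col 0] 0000*, 0001*, 0011*, 0100*, 0111*, 1000*, 1001*, 1100*, 1101*, 1110*, 1111*
[col 1] -000*, -001*, -100*, -111, 0-00*, 0-11, 00-1, 000-*, 1-00*, 1-01*, 100-*, 11-0*, 11-1*, 110-*, 111-*
[col 2] --00, -00-, 1-0-, 11--
Prime implicants: --00, -00-, -111, 0-11, 00-1, 1-0-, 11--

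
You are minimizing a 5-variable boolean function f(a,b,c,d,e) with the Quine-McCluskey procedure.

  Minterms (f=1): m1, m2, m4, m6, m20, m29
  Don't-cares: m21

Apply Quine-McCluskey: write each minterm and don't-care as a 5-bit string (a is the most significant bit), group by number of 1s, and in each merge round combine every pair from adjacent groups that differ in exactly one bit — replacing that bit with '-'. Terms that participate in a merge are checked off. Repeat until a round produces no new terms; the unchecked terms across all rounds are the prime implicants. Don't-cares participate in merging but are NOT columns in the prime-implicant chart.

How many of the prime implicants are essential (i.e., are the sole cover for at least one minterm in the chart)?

3

[col 0] 00001, 00010*, 00100*, 00110*, 10100*, 10101*, 11101*
[col 1] -0100, 00-10, 001-0, 1-101, 1010-
Prime implicants: -0100, 00-10, 00001, 001-0, 1-101, 1010-
PI chart (minterm → PIs covering it):
  1 | 00001  (sole → essential)
  2 | 00-10  (sole → essential)
  4 | -0100,001-0
  6 | 00-10,001-0
  20 | -0100,1010-
  29 | 1-101  (sole → essential)
Essential prime implicants: 00-10, 00001, 1-101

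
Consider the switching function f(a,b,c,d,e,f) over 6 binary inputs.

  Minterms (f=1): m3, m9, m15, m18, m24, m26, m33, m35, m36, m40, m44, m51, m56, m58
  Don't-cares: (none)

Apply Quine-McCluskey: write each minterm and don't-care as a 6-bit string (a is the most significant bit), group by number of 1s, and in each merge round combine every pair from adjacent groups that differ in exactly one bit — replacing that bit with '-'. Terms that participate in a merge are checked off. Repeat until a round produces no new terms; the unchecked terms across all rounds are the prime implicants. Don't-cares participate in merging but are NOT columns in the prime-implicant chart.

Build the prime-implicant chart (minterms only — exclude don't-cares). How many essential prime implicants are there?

8

size-2^0 implicants → 000011(✓)  001001  001111  010010(✓)  011000(✓)  011010(✓)  100001(✓)  100011(✓)  100100(✓)  101000(✓)  101100(✓)  110011(✓)  111000(✓)  111010(✓)
size-2^1 implicants → -00011  -11000(✓)  -11010(✓)  01-010  0110-0(✓)  1-0011  1-1000  10-100  1000-1  101-00  1110-0(✓)
size-2^2 implicants → -110-0
Unchecked terms (primes): -00011, -110-0, 001001, 001111, 01-010, 1-0011, 1-1000, 10-100, 1000-1, 101-00
Minterm coverage:
  m3 ⊆ -00011 [E]
  m9 ⊆ 001001 [E]
  m15 ⊆ 001111 [E]
  m18 ⊆ 01-010 [E]
  m24 ⊆ -110-0 [E]
  m26 ⊆ -110-0,01-010
  m33 ⊆ 1000-1 [E]
  m35 ⊆ -00011,1-0011,1000-1
  m36 ⊆ 10-100 [E]
  m40 ⊆ 1-1000,101-00
  m44 ⊆ 10-100,101-00
  m51 ⊆ 1-0011 [E]
  m56 ⊆ -110-0,1-1000
  m58 ⊆ -110-0 [E]
E = {-00011, -110-0, 001001, 001111, 01-010, 1-0011, 10-100, 1000-1}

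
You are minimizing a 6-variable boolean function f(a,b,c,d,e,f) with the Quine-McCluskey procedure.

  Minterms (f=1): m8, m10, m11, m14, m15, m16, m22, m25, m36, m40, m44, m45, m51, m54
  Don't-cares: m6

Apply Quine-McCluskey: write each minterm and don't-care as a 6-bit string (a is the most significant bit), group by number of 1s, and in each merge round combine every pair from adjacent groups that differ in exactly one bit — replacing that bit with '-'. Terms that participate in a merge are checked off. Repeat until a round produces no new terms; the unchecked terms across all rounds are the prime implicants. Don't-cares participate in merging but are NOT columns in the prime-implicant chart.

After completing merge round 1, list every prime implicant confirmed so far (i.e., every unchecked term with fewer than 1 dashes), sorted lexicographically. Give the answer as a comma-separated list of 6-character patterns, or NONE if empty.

010000, 011001, 110011

size-2^0 implicants → 000110(✓)  001000(✓)  001010(✓)  001011(✓)  001110(✓)  001111(✓)  010000  010110(✓)  011001  100100(✓)  101000(✓)  101100(✓)  101101(✓)  110011  110110(✓)
size-2^1 implicants → -01000  -10110  0-0110  00-110  001-10(✓)  001-11(✓)  0010-0  00101-(✓)  00111-(✓)  10-100  101-00  10110-
size-2^2 implicants → 001-1-
Unchecked terms (primes): -01000, -10110, 0-0110, 00-110, 001-1-, 0010-0, 010000, 011001, 10-100, 101-00, 10110-, 110011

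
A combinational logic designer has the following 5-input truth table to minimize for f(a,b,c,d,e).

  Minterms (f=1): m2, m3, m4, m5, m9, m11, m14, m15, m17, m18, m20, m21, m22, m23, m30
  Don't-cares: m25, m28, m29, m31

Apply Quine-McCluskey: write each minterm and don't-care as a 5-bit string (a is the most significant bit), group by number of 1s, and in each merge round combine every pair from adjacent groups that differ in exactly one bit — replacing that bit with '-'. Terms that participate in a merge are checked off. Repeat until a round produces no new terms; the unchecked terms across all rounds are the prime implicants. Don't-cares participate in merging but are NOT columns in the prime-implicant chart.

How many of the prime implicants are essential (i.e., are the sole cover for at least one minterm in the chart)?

4

Round 0: 00010✓ 00011✓ 00100✓ 00101✓ 01001✓ 01011✓ 01110✓ 01111✓ 10001✓ 10010✓ 10100✓ 10101✓ 10110✓ 10111✓ 11001✓ 11100✓ 11101✓ 11110✓ 11111✓
Round 1: -0010 -0100✓ -0101✓ -1001 -1110✓ -1111✓ 0-011 0001- 0010-✓ 01-11 010-1 0111-✓ 1-001✓ 1-100✓ 1-101✓ 1-110✓ 1-111✓ 10-01✓ 10-10 101-0✓ 101-1✓ 1010-✓ 1011-✓ 11-01✓ 111-0✓ 111-1✓ 1110-✓ 1111-✓
Round 2: -010- -111- 1--01 1-1-0✓ 1-1-1✓ 1-10-✓ 1-11-✓ 101--✓ 111--✓
Round 3: 1-1--
PIs = {-0010, -010-, -1001, -111-, 0-011, 0001-, 01-11, 010-1, 1--01, 1-1--, 10-10}
Coverage chart:
  m2: -0010,0001-
  m3: 0-011,0001-
  m4: -010- ←essential
  m5: -010- ←essential
  m9: -1001,010-1
  m11: 0-011,01-11,010-1
  m14: -111- ←essential
  m15: -111-,01-11
  m17: 1--01 ←essential
  m18: -0010,10-10
  m20: -010-,1-1--
  m21: -010-,1--01,1-1--
  m22: 1-1--,10-10
  m23: 1-1-- ←essential
  m30: -111-,1-1--
Essential: -010-, -111-, 1--01, 1-1--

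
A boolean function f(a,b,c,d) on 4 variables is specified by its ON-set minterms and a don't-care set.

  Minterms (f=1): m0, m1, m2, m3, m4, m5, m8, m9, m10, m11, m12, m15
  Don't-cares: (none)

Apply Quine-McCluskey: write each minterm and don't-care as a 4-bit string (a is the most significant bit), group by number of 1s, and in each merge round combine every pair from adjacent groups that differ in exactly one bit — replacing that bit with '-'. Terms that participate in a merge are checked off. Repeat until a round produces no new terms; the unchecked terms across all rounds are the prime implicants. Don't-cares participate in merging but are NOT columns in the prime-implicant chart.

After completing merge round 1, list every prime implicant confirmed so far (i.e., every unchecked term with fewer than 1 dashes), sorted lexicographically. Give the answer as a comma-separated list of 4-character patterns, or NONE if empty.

size-2^0 implicants → 0000(✓)  0001(✓)  0010(✓)  0011(✓)  0100(✓)  0101(✓)  1000(✓)  1001(✓)  1010(✓)  1011(✓)  1100(✓)  1111(✓)
size-2^1 implicants → -000(✓)  -001(✓)  -010(✓)  -011(✓)  -100(✓)  0-00(✓)  0-01(✓)  00-0(✓)  00-1(✓)  000-(✓)  001-(✓)  010-(✓)  1-00(✓)  1-11  10-0(✓)  10-1(✓)  100-(✓)  101-(✓)
size-2^2 implicants → --00  -0-0(✓)  -0-1(✓)  -00-(✓)  -01-(✓)  0-0-  00--(✓)  10--(✓)
size-2^3 implicants → -0--
Unchecked terms (primes): --00, -0--, 0-0-, 1-11

NONE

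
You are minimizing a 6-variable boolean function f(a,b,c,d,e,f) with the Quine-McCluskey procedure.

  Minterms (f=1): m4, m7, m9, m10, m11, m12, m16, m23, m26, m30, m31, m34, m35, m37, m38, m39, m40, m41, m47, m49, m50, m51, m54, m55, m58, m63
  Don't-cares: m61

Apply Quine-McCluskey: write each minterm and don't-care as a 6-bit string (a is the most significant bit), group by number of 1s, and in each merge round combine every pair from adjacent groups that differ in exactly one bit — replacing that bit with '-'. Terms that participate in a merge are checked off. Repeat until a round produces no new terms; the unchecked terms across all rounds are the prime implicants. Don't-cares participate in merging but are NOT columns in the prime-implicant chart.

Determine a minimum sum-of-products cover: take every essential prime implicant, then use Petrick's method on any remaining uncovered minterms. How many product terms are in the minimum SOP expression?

12

size-2^0 implicants → 000100(✓)  000111(✓)  001001(✓)  001010(✓)  001011(✓)  001100(✓)  010000  010111(✓)  011010(✓)  011110(✓)  011111(✓)  100010(✓)  100011(✓)  100101(✓)  100110(✓)  100111(✓)  101000(✓)  101001(✓)  101111(✓)  110001(✓)  110010(✓)  110011(✓)  110110(✓)  110111(✓)  111010(✓)  111101(✓)  111111(✓)
size-2^1 implicants → -00111(✓)  -01001  -10111(✓)  -11010  -11111(✓)  0-0111(✓)  0-1010  00-100  0010-1  00101-  01-111(✓)  011-10  01111-  1-0010(✓)  1-0011(✓)  1-0110(✓)  1-0111(✓)  1-1111(✓)  10-111(✓)  100-10(✓)  100-11(✓)  10001-(✓)  1001-1  10011-(✓)  10100-  11-010  11-111(✓)  110-10(✓)  110-11(✓)  1100-1  11001-(✓)  11011-(✓)  1111-1
size-2^2 implicants → --0111  -1-111  1--111  1-0-10(✓)  1-0-11(✓)  1-001-(✓)  1-011-(✓)  100-1-(✓)  110-1-(✓)
size-2^3 implicants → 1-0-1-
Unchecked terms (primes): --0111, -01001, -1-111, -11010, 0-1010, 00-100, 0010-1, 00101-, 010000, 011-10, 01111-, 1--111, 1-0-1-, 1001-1, 10100-, 11-010, 1100-1, 1111-1
Minterm coverage:
  m4 ⊆ 00-100 [E]
  m7 ⊆ --0111 [E]
  m9 ⊆ -01001,0010-1
  m10 ⊆ 0-1010,00101-
  m11 ⊆ 0010-1,00101-
  m12 ⊆ 00-100 [E]
  m16 ⊆ 010000 [E]
  m23 ⊆ --0111,-1-111
  m26 ⊆ -11010,0-1010,011-10
  m30 ⊆ 011-10,01111-
  m31 ⊆ -1-111,01111-
  m34 ⊆ 1-0-1- [E]
  m35 ⊆ 1-0-1- [E]
  m37 ⊆ 1001-1 [E]
  m38 ⊆ 1-0-1- [E]
  m39 ⊆ --0111,1--111,1-0-1-,1001-1
  m40 ⊆ 10100- [E]
  m41 ⊆ -01001,10100-
  m47 ⊆ 1--111 [E]
  m49 ⊆ 1100-1 [E]
  m50 ⊆ 1-0-1-,11-010
  m51 ⊆ 1-0-1-,1100-1
  m54 ⊆ 1-0-1- [E]
  m55 ⊆ --0111,-1-111,1--111,1-0-1-
  m58 ⊆ -11010,11-010
  m63 ⊆ -1-111,1--111,1111-1
E = {--0111, 00-100, 010000, 1--111, 1-0-1-, 1001-1, 10100-, 1100-1}
Petrick residual → -01001, -11010, 00101-, 01111-
Cover = c'def + b'cd'e'f + bcd'ef' + a'b'de'f' + a'b'cd'e + a'bc'd'e'f' + a'bcde + adef + ac'e + ab'c'df + ab'cd'e' + abc'd'f  |cover|=12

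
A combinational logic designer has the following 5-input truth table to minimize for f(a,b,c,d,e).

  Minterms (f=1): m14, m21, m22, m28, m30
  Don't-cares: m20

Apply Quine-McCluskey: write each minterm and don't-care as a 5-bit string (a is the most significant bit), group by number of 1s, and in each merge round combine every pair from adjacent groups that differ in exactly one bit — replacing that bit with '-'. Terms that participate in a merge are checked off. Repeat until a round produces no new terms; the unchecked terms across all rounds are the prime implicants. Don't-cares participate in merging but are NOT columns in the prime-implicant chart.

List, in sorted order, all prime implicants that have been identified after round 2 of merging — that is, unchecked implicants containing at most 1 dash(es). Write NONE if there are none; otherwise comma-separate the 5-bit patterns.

-1110, 1010-

Round 0: 01110✓ 10100✓ 10101✓ 10110✓ 11100✓ 11110✓
Round 1: -1110 1-100✓ 1-110✓ 101-0✓ 1010- 111-0✓
Round 2: 1-1-0
PIs = {-1110, 1-1-0, 1010-}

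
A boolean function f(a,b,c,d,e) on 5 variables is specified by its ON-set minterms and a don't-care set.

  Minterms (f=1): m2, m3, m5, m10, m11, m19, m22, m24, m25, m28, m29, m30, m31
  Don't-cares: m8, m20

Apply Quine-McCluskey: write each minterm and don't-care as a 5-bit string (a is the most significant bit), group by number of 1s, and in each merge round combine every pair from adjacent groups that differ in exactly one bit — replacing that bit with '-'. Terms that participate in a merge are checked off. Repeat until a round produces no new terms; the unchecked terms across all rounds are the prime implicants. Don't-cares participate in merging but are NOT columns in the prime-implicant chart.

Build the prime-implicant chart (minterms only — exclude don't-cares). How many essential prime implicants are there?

6

[col 0] 00010*, 00011*, 00101, 01000*, 01010*, 01011*, 10011*, 10100*, 10110*, 11000*, 11001*, 11100*, 11101*, 11110*, 11111*
[col 1] -0011, -1000, 0-010*, 0-011*, 0001-*, 010-0, 0101-*, 1-100*, 1-110*, 101-0*, 11-00*, 11-01*, 1100-*, 111-0*, 111-1*, 1110-*, 1111-*
[col 2] 0-01-, 1-1-0, 11-0-, 111--
Prime implicants: -0011, -1000, 0-01-, 00101, 010-0, 1-1-0, 11-0-, 111--
PI chart (minterm → PIs covering it):
  2 | 0-01-  (sole → essential)
  3 | -0011,0-01-
  5 | 00101  (sole → essential)
  10 | 0-01-,010-0
  11 | 0-01-  (sole → essential)
  19 | -0011  (sole → essential)
  22 | 1-1-0  (sole → essential)
  24 | -1000,11-0-
  25 | 11-0-  (sole → essential)
  28 | 1-1-0,11-0-,111--
  29 | 11-0-,111--
  30 | 1-1-0,111--
  31 | 111--  (sole → essential)
Essential prime implicants: -0011, 0-01-, 00101, 1-1-0, 11-0-, 111--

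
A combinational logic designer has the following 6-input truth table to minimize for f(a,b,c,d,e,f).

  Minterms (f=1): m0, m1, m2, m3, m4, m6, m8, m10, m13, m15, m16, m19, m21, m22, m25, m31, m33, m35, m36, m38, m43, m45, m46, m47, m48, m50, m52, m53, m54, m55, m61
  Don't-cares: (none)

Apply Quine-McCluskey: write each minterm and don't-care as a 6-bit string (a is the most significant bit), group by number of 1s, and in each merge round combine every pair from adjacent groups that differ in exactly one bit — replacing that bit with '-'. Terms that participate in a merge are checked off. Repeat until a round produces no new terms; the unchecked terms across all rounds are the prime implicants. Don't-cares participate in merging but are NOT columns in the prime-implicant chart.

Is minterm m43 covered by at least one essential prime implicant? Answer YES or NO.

Round 0: 000000✓ 000001✓ 000010✓ 000011✓ 000100✓ 000110✓ 001000✓ 001010✓ 001101✓ 001111✓ 010000✓ 010011✓ 010101✓ 010110✓ 011001 011111✓ 100001✓ 100011✓ 100100✓ 100110✓ 101011✓ 101101✓ 101110✓ 101111✓ 110000✓ 110010✓ 110100✓ 110101✓ 110110✓ 110111✓ 111101✓
Round 1: -00001✓ -00011✓ -00100✓ -00110✓ -01101✓ -01111✓ -10000 -10101 -10110✓ 0-0000 0-0011 0-0110✓ 0-1111 00-000✓ 00-010✓ 000-00✓ 000-10✓ 0000-0✓ 0000-1✓ 00000-✓ 00001-✓ 0001-0✓ 0010-0✓ 0011-1✓ 1-0100✓ 1-0110✓ 1-1101 10-011 10-110 1000-1✓ 1001-0✓ 101-11 1011-1✓ 10111- 11-101 110-00✓ 110-10✓ 1100-0✓ 1101-0✓ 1101-1✓ 11010-✓ 11011-✓
Round 2: --0110 -000-1 -001-0 -011-1 00-0-0 000--0 0000-- 1-01-0 110--0 1101--
PIs = {--0110, -000-1, -001-0, -011-1, -10000, -10101, 0-0000, 0-0011, 0-1111, 00-0-0, 000--0, 0000--, 011001, 1-01-0, 1-1101, 10-011, 10-110, 101-11, 10111-, 11-101, 110--0, 1101--}
Coverage chart:
  m0: 0-0000,00-0-0,000--0,0000--
  m1: -000-1,0000--
  m2: 00-0-0,000--0,0000--
  m3: -000-1,0-0011,0000--
  m4: -001-0,000--0
  m6: --0110,-001-0,000--0
  m8: 00-0-0 ←essential
  m10: 00-0-0 ←essential
  m13: -011-1 ←essential
  m15: -011-1,0-1111
  m16: -10000,0-0000
  m19: 0-0011 ←essential
  m21: -10101 ←essential
  m22: --0110 ←essential
  m25: 011001 ←essential
  m31: 0-1111 ←essential
  m33: -000-1 ←essential
  m35: -000-1,10-011
  m36: -001-0,1-01-0
  m38: --0110,-001-0,1-01-0,10-110
  m43: 10-011,101-11
  m45: -011-1,1-1101
  m46: 10-110,10111-
  m47: -011-1,101-11,10111-
  m48: -10000,110--0
  m50: 110--0 ←essential
  m52: 1-01-0,110--0,1101--
  m53: -10101,11-101,1101--
  m54: --0110,1-01-0,110--0,1101--
  m55: 1101-- ←essential
  m61: 1-1101,11-101
Essential: --0110, -000-1, -011-1, -10101, 0-0011, 0-1111, 00-0-0, 011001, 110--0, 1101--

NO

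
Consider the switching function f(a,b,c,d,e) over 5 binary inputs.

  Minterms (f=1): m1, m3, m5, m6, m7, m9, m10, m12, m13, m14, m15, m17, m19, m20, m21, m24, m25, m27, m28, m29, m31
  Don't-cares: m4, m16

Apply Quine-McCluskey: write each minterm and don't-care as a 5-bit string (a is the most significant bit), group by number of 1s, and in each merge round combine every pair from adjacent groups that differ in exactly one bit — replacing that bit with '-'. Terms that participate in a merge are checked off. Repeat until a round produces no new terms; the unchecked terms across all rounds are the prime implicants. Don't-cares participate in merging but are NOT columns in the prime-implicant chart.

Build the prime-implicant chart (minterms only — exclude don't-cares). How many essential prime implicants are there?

size-2^0 implicants → 00001(✓)  00011(✓)  00100(✓)  00101(✓)  00110(✓)  00111(✓)  01001(✓)  01010(✓)  01100(✓)  01101(✓)  01110(✓)  01111(✓)  10000(✓)  10001(✓)  10011(✓)  10100(✓)  10101(✓)  11000(✓)  11001(✓)  11011(✓)  11100(✓)  11101(✓)  11111(✓)
size-2^1 implicants → -0001(✓)  -0011(✓)  -0100(✓)  -0101(✓)  -1001(✓)  -1100(✓)  -1101(✓)  -1111(✓)  0-001(✓)  0-100(✓)  0-101(✓)  0-110(✓)  0-111(✓)  00-01(✓)  00-11(✓)  000-1(✓)  001-0(✓)  001-1(✓)  0010-(✓)  0011-(✓)  01-01(✓)  01-10  011-0(✓)  011-1(✓)  0110-(✓)  0111-(✓)  1-000(✓)  1-001(✓)  1-011(✓)  1-100(✓)  1-101(✓)  10-00(✓)  10-01(✓)  100-1(✓)  1000-(✓)  1010-(✓)  11-00(✓)  11-01(✓)  11-11(✓)  110-1(✓)  1100-(✓)  111-1(✓)  1110-(✓)
size-2^2 implicants → --001(✓)  --100(✓)  --101(✓)  -0-01(✓)  -00-1  -010-(✓)  -1-01(✓)  -11-1  -110-(✓)  0--01(✓)  0-1-0(✓)  0-1-1(✓)  0-10-(✓)  0-11-(✓)  00--1  001--(✓)  011--(✓)  1--00(✓)  1--01(✓)  1-0-1  1-00-(✓)  1-10-(✓)  10-0-(✓)  11--1  11-0-(✓)
size-2^3 implicants → ---01  --10-  0-1--  1--0-
Unchecked terms (primes): ---01, --10-, -00-1, -11-1, 0-1--, 00--1, 01-10, 1--0-, 1-0-1, 11--1
Minterm coverage:
  m1 ⊆ ---01,-00-1,00--1
  m3 ⊆ -00-1,00--1
  m5 ⊆ ---01,--10-,0-1--,00--1
  m6 ⊆ 0-1-- [E]
  m7 ⊆ 0-1--,00--1
  m9 ⊆ ---01 [E]
  m10 ⊆ 01-10 [E]
  m12 ⊆ --10-,0-1--
  m13 ⊆ ---01,--10-,-11-1,0-1--
  m14 ⊆ 0-1--,01-10
  m15 ⊆ -11-1,0-1--
  m17 ⊆ ---01,-00-1,1--0-,1-0-1
  m19 ⊆ -00-1,1-0-1
  m20 ⊆ --10-,1--0-
  m21 ⊆ ---01,--10-,1--0-
  m24 ⊆ 1--0- [E]
  m25 ⊆ ---01,1--0-,1-0-1,11--1
  m27 ⊆ 1-0-1,11--1
  m28 ⊆ --10-,1--0-
  m29 ⊆ ---01,--10-,-11-1,1--0-,11--1
  m31 ⊆ -11-1,11--1
E = {---01, 0-1--, 01-10, 1--0-}

4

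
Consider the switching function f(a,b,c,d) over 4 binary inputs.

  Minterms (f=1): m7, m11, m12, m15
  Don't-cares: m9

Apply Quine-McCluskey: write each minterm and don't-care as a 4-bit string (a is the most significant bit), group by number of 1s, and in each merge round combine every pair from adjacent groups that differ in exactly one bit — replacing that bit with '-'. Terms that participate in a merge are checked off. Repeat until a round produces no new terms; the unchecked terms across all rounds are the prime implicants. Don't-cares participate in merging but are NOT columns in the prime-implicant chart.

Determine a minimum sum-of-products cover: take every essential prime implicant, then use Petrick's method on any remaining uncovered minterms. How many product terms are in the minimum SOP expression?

Round 0: 0111✓ 1001✓ 1011✓ 1100 1111✓
Round 1: -111 1-11 10-1
PIs = {-111, 1-11, 10-1, 1100}
Coverage chart:
  m7: -111 ←essential
  m11: 1-11,10-1
  m12: 1100 ←essential
  m15: -111,1-11
Essential: -111, 1100
Petrick residual → 1-11
Min cover (3 terms): bcd + acd + abc'd'

3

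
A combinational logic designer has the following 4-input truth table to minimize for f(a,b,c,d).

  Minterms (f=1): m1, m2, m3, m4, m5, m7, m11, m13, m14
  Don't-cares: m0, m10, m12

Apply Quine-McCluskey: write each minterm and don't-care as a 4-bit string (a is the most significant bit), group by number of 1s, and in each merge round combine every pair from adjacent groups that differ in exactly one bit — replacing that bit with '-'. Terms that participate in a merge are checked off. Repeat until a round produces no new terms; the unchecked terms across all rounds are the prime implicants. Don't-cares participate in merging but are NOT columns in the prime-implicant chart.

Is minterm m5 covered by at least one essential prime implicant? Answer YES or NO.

size-2^0 implicants → 0000(✓)  0001(✓)  0010(✓)  0011(✓)  0100(✓)  0101(✓)  0111(✓)  1010(✓)  1011(✓)  1100(✓)  1101(✓)  1110(✓)
size-2^1 implicants → -010(✓)  -011(✓)  -100(✓)  -101(✓)  0-00(✓)  0-01(✓)  0-11(✓)  00-0(✓)  00-1(✓)  000-(✓)  001-(✓)  01-1(✓)  010-(✓)  1-10  101-(✓)  11-0  110-(✓)
size-2^2 implicants → -01-  -10-  0--1  0-0-  00--
Unchecked terms (primes): -01-, -10-, 0--1, 0-0-, 00--, 1-10, 11-0
Minterm coverage:
  m1 ⊆ 0--1,0-0-,00--
  m2 ⊆ -01-,00--
  m3 ⊆ -01-,0--1,00--
  m4 ⊆ -10-,0-0-
  m5 ⊆ -10-,0--1,0-0-
  m7 ⊆ 0--1 [E]
  m11 ⊆ -01- [E]
  m13 ⊆ -10- [E]
  m14 ⊆ 1-10,11-0
E = {-01-, -10-, 0--1}

YES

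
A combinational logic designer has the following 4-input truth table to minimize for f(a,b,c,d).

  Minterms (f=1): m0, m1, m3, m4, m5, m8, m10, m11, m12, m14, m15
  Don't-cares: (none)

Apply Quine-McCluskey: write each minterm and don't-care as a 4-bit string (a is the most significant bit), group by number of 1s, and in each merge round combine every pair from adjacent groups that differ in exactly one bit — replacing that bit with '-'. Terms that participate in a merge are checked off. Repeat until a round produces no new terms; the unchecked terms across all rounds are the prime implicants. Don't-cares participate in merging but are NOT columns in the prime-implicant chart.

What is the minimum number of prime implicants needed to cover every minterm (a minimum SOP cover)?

4

Round 0: 0000✓ 0001✓ 0011✓ 0100✓ 0101✓ 1000✓ 1010✓ 1011✓ 1100✓ 1110✓ 1111✓
Round 1: -000✓ -011 -100✓ 0-00✓ 0-01✓ 00-1 000-✓ 010-✓ 1-00✓ 1-10✓ 1-11✓ 10-0✓ 101-✓ 11-0✓ 111-✓
Round 2: --00 0-0- 1--0 1-1-
PIs = {--00, -011, 0-0-, 00-1, 1--0, 1-1-}
Coverage chart:
  m0: --00,0-0-
  m1: 0-0-,00-1
  m3: -011,00-1
  m4: --00,0-0-
  m5: 0-0- ←essential
  m8: --00,1--0
  m10: 1--0,1-1-
  m11: -011,1-1-
  m12: --00,1--0
  m14: 1--0,1-1-
  m15: 1-1- ←essential
Essential: 0-0-, 1-1-
Petrick residual → --00, -011
Min cover (4 terms): c'd' + b'cd + a'c' + ac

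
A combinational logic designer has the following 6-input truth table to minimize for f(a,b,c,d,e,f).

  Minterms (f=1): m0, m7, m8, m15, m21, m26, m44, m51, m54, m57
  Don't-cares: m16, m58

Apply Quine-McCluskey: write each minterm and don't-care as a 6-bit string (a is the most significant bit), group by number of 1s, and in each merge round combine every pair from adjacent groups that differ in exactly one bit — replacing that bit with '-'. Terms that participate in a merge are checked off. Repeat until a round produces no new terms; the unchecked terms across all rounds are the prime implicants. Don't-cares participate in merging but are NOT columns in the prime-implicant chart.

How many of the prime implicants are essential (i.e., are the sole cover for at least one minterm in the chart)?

[col 0] 000000*, 000111*, 001000*, 001111*, 010000*, 010101, 011010*, 101100, 110011, 110110, 111001, 111010*
[col 1] -11010, 0-0000, 00-000, 00-111
Prime implicants: -11010, 0-0000, 00-000, 00-111, 010101, 101100, 110011, 110110, 111001
PI chart (minterm → PIs covering it):
  0 | 0-0000,00-000
  7 | 00-111  (sole → essential)
  8 | 00-000  (sole → essential)
  15 | 00-111  (sole → essential)
  21 | 010101  (sole → essential)
  26 | -11010  (sole → essential)
  44 | 101100  (sole → essential)
  51 | 110011  (sole → essential)
  54 | 110110  (sole → essential)
  57 | 111001  (sole → essential)
Essential prime implicants: -11010, 00-000, 00-111, 010101, 101100, 110011, 110110, 111001

8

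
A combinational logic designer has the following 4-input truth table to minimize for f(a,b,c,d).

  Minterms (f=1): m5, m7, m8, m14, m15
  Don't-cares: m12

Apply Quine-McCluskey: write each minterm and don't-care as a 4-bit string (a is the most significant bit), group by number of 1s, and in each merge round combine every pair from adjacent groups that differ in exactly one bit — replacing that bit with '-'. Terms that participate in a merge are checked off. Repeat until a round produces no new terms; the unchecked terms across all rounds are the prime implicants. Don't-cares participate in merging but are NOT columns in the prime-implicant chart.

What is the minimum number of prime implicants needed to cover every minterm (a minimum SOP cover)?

3

size-2^0 implicants → 0101(✓)  0111(✓)  1000(✓)  1100(✓)  1110(✓)  1111(✓)
size-2^1 implicants → -111  01-1  1-00  11-0  111-
Unchecked terms (primes): -111, 01-1, 1-00, 11-0, 111-
Minterm coverage:
  m5 ⊆ 01-1 [E]
  m7 ⊆ -111,01-1
  m8 ⊆ 1-00 [E]
  m14 ⊆ 11-0,111-
  m15 ⊆ -111,111-
E = {01-1, 1-00}
Petrick residual → 111-
Cover = a'bd + ac'd' + abc  |cover|=3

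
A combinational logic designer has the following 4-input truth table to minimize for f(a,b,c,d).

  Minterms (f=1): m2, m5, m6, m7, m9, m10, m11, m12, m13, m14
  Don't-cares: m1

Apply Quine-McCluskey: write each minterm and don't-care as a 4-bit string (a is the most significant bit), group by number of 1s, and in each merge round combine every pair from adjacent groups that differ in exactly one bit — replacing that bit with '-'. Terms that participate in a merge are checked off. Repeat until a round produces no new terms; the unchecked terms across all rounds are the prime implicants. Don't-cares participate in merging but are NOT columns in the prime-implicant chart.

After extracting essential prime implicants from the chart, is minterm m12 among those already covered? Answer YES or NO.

size-2^0 implicants → 0001(✓)  0010(✓)  0101(✓)  0110(✓)  0111(✓)  1001(✓)  1010(✓)  1011(✓)  1100(✓)  1101(✓)  1110(✓)
size-2^1 implicants → -001(✓)  -010(✓)  -101(✓)  -110(✓)  0-01(✓)  0-10(✓)  01-1  011-  1-01(✓)  1-10(✓)  10-1  101-  11-0  110-
size-2^2 implicants → --01  --10
Unchecked terms (primes): --01, --10, 01-1, 011-, 10-1, 101-, 11-0, 110-
Minterm coverage:
  m2 ⊆ --10 [E]
  m5 ⊆ --01,01-1
  m6 ⊆ --10,011-
  m7 ⊆ 01-1,011-
  m9 ⊆ --01,10-1
  m10 ⊆ --10,101-
  m11 ⊆ 10-1,101-
  m12 ⊆ 11-0,110-
  m13 ⊆ --01,110-
  m14 ⊆ --10,11-0
E = {--10}

NO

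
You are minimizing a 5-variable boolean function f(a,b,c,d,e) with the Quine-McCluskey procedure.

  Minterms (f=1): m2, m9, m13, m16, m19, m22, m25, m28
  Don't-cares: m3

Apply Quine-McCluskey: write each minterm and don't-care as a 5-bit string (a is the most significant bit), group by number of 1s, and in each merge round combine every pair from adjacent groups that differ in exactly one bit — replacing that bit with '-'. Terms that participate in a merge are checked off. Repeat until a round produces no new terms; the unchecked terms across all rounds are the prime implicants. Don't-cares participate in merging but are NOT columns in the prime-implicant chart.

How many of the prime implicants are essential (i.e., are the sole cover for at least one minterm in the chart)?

7

Round 0: 00010✓ 00011✓ 01001✓ 01101✓ 10000 10011✓ 10110 11001✓ 11100
Round 1: -0011 -1001 0001- 01-01
PIs = {-0011, -1001, 0001-, 01-01, 10000, 10110, 11100}
Coverage chart:
  m2: 0001- ←essential
  m9: -1001,01-01
  m13: 01-01 ←essential
  m16: 10000 ←essential
  m19: -0011 ←essential
  m22: 10110 ←essential
  m25: -1001 ←essential
  m28: 11100 ←essential
Essential: -0011, -1001, 0001-, 01-01, 10000, 10110, 11100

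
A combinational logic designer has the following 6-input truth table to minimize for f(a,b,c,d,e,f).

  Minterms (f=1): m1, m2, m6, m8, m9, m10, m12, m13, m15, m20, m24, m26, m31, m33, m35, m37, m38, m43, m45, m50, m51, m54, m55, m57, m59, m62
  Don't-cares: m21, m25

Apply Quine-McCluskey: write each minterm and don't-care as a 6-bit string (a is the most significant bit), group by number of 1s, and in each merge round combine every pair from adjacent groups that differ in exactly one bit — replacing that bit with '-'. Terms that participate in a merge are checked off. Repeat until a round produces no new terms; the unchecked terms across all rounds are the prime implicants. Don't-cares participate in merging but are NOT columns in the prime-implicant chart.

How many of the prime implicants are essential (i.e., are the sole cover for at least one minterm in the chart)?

7

size-2^0 implicants → 000001(✓)  000010(✓)  000110(✓)  001000(✓)  001001(✓)  001010(✓)  001100(✓)  001101(✓)  001111(✓)  010100(✓)  010101(✓)  011000(✓)  011001(✓)  011010(✓)  011111(✓)  100001(✓)  100011(✓)  100101(✓)  100110(✓)  101011(✓)  101101(✓)  110010(✓)  110011(✓)  110110(✓)  110111(✓)  111001(✓)  111011(✓)  111110(✓)
size-2^1 implicants → -00001  -00110  -01101  -11001  0-1000(✓)  0-1001(✓)  0-1010(✓)  0-1111  00-001  00-010  000-10  001-00(✓)  001-01(✓)  0010-0(✓)  00100-(✓)  0011-1  00110-(✓)  01010-  0110-0(✓)  01100-(✓)  1-0011(✓)  1-0110  1-1011(✓)  10-011(✓)  10-101  100-01  1000-1  11-011(✓)  11-110  110-10(✓)  110-11(✓)  11001-(✓)  11011-(✓)  1110-1
size-2^2 implicants → 0-10-0  0-100-  001-0-  1--011  110-1-
Unchecked terms (primes): -00001, -00110, -01101, -11001, 0-10-0, 0-100-, 0-1111, 00-001, 00-010, 000-10, 001-0-, 0011-1, 01010-, 1--011, 1-0110, 10-101, 100-01, 1000-1, 11-110, 110-1-, 1110-1
Minterm coverage:
  m1 ⊆ -00001,00-001
  m2 ⊆ 00-010,000-10
  m6 ⊆ -00110,000-10
  m8 ⊆ 0-10-0,0-100-,001-0-
  m9 ⊆ 0-100-,00-001,001-0-
  m10 ⊆ 0-10-0,00-010
  m12 ⊆ 001-0- [E]
  m13 ⊆ -01101,001-0-,0011-1
  m15 ⊆ 0-1111,0011-1
  m20 ⊆ 01010- [E]
  m24 ⊆ 0-10-0,0-100-
  m26 ⊆ 0-10-0 [E]
  m31 ⊆ 0-1111 [E]
  m33 ⊆ -00001,100-01,1000-1
  m35 ⊆ 1--011,1000-1
  m37 ⊆ 10-101,100-01
  m38 ⊆ -00110,1-0110
  m43 ⊆ 1--011 [E]
  m45 ⊆ -01101,10-101
  m50 ⊆ 110-1- [E]
  m51 ⊆ 1--011,110-1-
  m54 ⊆ 1-0110,11-110,110-1-
  m55 ⊆ 110-1- [E]
  m57 ⊆ -11001,1110-1
  m59 ⊆ 1--011,1110-1
  m62 ⊆ 11-110 [E]
E = {0-10-0, 0-1111, 001-0-, 01010-, 1--011, 11-110, 110-1-}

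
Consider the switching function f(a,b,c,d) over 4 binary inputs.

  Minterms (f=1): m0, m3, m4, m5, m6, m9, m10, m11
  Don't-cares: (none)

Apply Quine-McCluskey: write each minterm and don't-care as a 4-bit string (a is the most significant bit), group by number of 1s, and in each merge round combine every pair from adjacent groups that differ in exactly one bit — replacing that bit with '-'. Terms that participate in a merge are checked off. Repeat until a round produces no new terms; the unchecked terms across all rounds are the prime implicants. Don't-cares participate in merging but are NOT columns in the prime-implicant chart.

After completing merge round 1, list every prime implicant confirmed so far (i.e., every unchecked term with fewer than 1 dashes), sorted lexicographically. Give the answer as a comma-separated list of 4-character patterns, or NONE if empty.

Round 0: 0000✓ 0011✓ 0100✓ 0101✓ 0110✓ 1001✓ 1010✓ 1011✓
Round 1: -011 0-00 01-0 010- 10-1 101-
PIs = {-011, 0-00, 01-0, 010-, 10-1, 101-}

NONE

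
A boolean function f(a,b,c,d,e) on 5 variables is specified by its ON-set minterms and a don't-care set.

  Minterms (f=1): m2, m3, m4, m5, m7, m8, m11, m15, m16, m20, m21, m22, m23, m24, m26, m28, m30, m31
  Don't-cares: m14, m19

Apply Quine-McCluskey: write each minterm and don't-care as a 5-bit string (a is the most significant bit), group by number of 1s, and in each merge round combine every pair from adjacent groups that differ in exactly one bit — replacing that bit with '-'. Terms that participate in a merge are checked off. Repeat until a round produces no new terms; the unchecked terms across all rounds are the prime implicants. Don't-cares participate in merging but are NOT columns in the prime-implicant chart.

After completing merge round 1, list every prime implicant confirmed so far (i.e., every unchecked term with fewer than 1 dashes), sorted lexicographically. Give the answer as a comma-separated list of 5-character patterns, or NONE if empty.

size-2^0 implicants → 00010(✓)  00011(✓)  00100(✓)  00101(✓)  00111(✓)  01000(✓)  01011(✓)  01110(✓)  01111(✓)  10000(✓)  10011(✓)  10100(✓)  10101(✓)  10110(✓)  10111(✓)  11000(✓)  11010(✓)  11100(✓)  11110(✓)  11111(✓)
size-2^1 implicants → -0011(✓)  -0100(✓)  -0101(✓)  -0111(✓)  -1000  -1110(✓)  -1111(✓)  0-011(✓)  0-111(✓)  00-11(✓)  0001-  001-1(✓)  0010-(✓)  01-11(✓)  0111-(✓)  1-000(✓)  1-100(✓)  1-110(✓)  1-111(✓)  10-00(✓)  10-11(✓)  101-0(✓)  101-1(✓)  1010-(✓)  1011-(✓)  11-00(✓)  11-10(✓)  110-0(✓)  111-0(✓)  1111-(✓)
size-2^2 implicants → --111  -0-11  -01-1  -010-  -111-  0--11  1--00  1-1-0  1-11-  101--  11--0
Unchecked terms (primes): --111, -0-11, -01-1, -010-, -1000, -111-, 0--11, 0001-, 1--00, 1-1-0, 1-11-, 101--, 11--0

NONE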